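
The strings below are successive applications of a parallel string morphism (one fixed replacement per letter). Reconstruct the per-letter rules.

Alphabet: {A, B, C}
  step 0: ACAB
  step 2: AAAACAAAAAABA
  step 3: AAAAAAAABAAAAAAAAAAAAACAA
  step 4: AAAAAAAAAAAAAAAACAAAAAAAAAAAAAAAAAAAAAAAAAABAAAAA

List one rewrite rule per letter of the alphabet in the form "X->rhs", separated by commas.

A->AA, B->C, C->BA

  step 3 ⇒ step 4: AAAAAAAABAAAAAAAAAAAAACAA ⇒ AA·AA·AA·AA·AA·AA·AA·AA·C·AA·AA·AA·AA·AA·AA·AA·AA·AA·AA·AA·AA·AA·BA·AA·AA
    A ↦ AA
    B ↦ C
    C ↦ BA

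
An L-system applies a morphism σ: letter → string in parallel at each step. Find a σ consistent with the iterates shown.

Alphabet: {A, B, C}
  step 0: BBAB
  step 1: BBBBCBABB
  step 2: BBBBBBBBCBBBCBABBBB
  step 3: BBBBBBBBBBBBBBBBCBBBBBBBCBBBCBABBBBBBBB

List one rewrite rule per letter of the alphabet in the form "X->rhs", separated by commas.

A->CBA, B->BB, C->CB

  step 2 ⇒ step 3: BBBBBBBBCBBBCBABBBB ⇒ BB·BB·BB·BB·BB·BB·BB·BB·CB·BB·BB·BB·CB·BB·CBA·BB·BB·BB·BB
    A ↦ CBA
    B ↦ BB
    C ↦ CB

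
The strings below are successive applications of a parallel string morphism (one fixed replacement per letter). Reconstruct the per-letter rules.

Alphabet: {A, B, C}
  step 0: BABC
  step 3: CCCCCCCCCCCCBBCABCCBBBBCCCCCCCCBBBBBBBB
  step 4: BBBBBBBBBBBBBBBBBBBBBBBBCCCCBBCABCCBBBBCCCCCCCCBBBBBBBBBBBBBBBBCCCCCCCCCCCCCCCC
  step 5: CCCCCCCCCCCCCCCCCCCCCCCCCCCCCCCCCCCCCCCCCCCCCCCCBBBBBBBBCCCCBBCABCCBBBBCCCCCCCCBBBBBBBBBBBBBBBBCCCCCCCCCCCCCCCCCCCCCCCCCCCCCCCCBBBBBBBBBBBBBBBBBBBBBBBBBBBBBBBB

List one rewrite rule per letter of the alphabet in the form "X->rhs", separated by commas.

  step 4 ⇒ step 5: BBBBBBBBBBBBBBBBBBBBBBBBCCCCBBCABCCBBBBCCCCCCCCBBBBBBBBBBBBBBBBCCCCCCCCCCCCCCCC ⇒ CC·CC·CC·CC·CC·CC·CC·CC·CC·CC·CC·CC·CC·CC·CC·CC·CC·CC·CC·CC·CC·CC·CC·CC·BB·BB·BB·BB·CC·CC·BB·CAB·CC·BB·BB·CC·CC·CC·CC·BB·BB·BB·BB·BB·BB·BB·BB·CC·CC·CC·CC·CC·CC·CC·CC·CC·CC·CC·CC·CC·CC·CC·CC·BB·BB·BB·BB·BB·BB·BB·BB·BB·BB·BB·BB·BB·BB·BB·BB
    A ↦ CAB
    B ↦ CC
    C ↦ BB

A->CAB, B->CC, C->BB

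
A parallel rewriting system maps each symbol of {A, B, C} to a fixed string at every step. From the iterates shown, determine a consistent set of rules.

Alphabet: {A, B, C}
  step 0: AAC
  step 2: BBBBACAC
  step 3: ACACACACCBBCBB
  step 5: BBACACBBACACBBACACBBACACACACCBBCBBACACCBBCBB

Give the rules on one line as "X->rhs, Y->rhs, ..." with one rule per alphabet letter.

A->C, B->AC, C->BB

  step 2 ⇒ step 3: BBBBACAC ⇒ AC·AC·AC·AC·C·BB·C·BB
    A ↦ C
    B ↦ AC
    C ↦ BB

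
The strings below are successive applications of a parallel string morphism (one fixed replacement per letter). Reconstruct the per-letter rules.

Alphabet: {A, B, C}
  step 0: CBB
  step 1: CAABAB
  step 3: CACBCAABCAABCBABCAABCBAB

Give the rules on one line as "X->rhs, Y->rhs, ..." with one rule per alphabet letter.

  step 0 ⇒ step 1: CBB ⇒ CA·AB·AB
    B ↦ AB
    C ↦ CA
    A ↦ CB  (constrained at step 1)

A->CB, B->AB, C->CA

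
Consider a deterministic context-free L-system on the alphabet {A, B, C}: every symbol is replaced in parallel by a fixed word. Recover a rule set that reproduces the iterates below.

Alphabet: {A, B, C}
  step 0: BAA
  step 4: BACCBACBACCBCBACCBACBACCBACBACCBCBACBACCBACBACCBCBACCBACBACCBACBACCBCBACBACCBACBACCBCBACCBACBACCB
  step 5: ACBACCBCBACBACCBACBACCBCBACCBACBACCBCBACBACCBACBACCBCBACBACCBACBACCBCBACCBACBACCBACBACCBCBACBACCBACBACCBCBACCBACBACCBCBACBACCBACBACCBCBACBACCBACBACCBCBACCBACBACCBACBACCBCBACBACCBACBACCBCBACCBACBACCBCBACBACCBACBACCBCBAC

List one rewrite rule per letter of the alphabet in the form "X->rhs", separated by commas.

  step 4 ⇒ step 5: BACCBACBACCBCBACCBACBACCBACBACCBCBACBACCBACBACCBCBACCBACBACCBACBACCBCBACBACCBACBACCBCBACCBACBACCB ⇒ AC·BAC·CB·CB·AC·BAC·CB·AC·BAC·CB·CB·AC·CB·AC·BAC·CB·CB·AC·BAC·CB·AC·BAC·CB·CB·AC·BAC·CB·AC·BAC·CB·CB·AC·CB·AC·BAC·CB·AC·BAC·CB·CB·AC·BAC·CB·AC·BAC·CB·CB·AC·CB·AC·BAC·CB·CB·AC·BAC·CB·AC·BAC·CB·CB·AC·BAC·CB·AC·BAC·CB·CB·AC·CB·AC·BAC·CB·AC·BAC·CB·CB·AC·BAC·CB·AC·BAC·CB·CB·AC·CB·AC·BAC·CB·CB·AC·BAC·CB·AC·BAC·CB·CB·AC
    A ↦ BAC
    B ↦ AC
    C ↦ CB

A->BAC, B->AC, C->CB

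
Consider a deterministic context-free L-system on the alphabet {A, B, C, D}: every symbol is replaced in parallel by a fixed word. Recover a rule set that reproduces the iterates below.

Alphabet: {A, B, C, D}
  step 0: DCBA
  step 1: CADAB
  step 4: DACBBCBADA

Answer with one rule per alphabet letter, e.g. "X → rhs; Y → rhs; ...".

A->B, B->DA, C->A, D->C

  step 0 ⇒ step 1: DCBA ⇒ C·A·DA·B
    A ↦ B
    B ↦ DA
    C ↦ A
    D ↦ C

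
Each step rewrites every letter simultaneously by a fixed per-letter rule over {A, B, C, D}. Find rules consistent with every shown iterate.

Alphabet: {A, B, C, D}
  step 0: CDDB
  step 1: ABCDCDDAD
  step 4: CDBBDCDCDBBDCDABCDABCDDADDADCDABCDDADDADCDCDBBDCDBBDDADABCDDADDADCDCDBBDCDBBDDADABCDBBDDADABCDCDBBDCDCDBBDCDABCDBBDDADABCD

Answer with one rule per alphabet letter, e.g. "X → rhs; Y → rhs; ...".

  step 0 ⇒ step 1: CDDB ⇒ AB·CD·CD·DAD
    B ↦ DAD
    C ↦ AB
    D ↦ CD
    A ↦ BBD  (constrained at step 1)

A->BBD, B->DAD, C->AB, D->CD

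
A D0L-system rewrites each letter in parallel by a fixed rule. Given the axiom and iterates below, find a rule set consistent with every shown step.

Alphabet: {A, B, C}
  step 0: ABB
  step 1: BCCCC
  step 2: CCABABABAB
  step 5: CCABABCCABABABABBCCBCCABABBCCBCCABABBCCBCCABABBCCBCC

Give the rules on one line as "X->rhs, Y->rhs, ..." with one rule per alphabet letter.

A->B, B->CC, C->AB

  step 1 ⇒ step 2: BCCCC ⇒ CC·AB·AB·AB·AB
    B ↦ CC
    C ↦ AB
  step 0 ⇒ step 1: ABB ⇒ B·CC·CC
    A ↦ B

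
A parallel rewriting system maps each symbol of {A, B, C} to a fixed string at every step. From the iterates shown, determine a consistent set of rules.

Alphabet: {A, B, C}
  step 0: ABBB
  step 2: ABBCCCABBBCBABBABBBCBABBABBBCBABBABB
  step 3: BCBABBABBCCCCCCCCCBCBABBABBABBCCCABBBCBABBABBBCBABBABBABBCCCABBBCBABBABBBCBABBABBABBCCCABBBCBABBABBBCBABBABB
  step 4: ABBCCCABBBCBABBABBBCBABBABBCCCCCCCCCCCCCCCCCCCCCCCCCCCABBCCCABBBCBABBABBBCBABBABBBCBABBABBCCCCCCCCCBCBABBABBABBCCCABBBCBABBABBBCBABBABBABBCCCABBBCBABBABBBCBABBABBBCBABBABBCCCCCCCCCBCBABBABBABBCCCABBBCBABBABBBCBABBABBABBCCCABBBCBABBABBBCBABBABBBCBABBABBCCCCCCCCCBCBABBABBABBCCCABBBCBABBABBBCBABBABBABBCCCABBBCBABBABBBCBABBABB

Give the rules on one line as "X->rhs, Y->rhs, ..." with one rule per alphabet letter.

  step 3 ⇒ step 4: BCBABBABBCCCCCCCCCBCBABBABBABBCCCABBBCBABBABBBCBABBABBABBCCCABBBCBABBABBBCBABBABBABBCCCABBBCBABBABBBCBABBABB ⇒ ABB·CCC·ABB·BCB·ABB·ABB·BCB·ABB·ABB·CCC·CCC·CCC·CCC·CCC·CCC·CCC·CCC·CCC·ABB·CCC·ABB·BCB·ABB·ABB·BCB·ABB·ABB·BCB·ABB·ABB·CCC·CCC·CCC·BCB·ABB·ABB·ABB·CCC·ABB·BCB·ABB·ABB·BCB·ABB·ABB·ABB·CCC·ABB·BCB·ABB·ABB·BCB·ABB·ABB·BCB·ABB·ABB·CCC·CCC·CCC·BCB·ABB·ABB·ABB·CCC·ABB·BCB·ABB·ABB·BCB·ABB·ABB·ABB·CCC·ABB·BCB·ABB·ABB·BCB·ABB·ABB·BCB·ABB·ABB·CCC·CCC·CCC·BCB·ABB·ABB·ABB·CCC·ABB·BCB·ABB·ABB·BCB·ABB·ABB·ABB·CCC·ABB·BCB·ABB·ABB·BCB·ABB·ABB
    A ↦ BCB
    B ↦ ABB
    C ↦ CCC

A->BCB, B->ABB, C->CCC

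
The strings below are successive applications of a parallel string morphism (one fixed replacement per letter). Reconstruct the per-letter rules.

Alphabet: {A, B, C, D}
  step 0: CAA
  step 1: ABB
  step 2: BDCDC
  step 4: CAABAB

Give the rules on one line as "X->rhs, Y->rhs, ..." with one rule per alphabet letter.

A->B, B->DC, C->A, D->C

  step 1 ⇒ step 2: ABB ⇒ B·DC·DC
    A ↦ B
    B ↦ DC
  step 0 ⇒ step 1: CAA ⇒ A·B·B
    C ↦ A
    D ↦ C  (constrained at step 2)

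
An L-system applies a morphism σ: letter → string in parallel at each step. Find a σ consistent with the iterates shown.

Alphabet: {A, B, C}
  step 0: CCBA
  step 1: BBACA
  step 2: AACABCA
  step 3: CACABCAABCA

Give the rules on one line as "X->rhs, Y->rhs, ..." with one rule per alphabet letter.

A->CA, B->A, C->B

  step 2 ⇒ step 3: AACABCA ⇒ CA·CA·B·CA·A·B·CA
    A ↦ CA
    B ↦ A
    C ↦ B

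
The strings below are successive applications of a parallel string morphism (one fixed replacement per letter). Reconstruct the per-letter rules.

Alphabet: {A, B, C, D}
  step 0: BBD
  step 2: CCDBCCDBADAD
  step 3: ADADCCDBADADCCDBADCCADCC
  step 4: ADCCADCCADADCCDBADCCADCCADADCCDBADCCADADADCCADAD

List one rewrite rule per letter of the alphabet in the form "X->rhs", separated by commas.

  step 3 ⇒ step 4: ADADCCDBADADCCDBADCCADCC ⇒ AD·CC·AD·CC·AD·AD·CC·DB·AD·CC·AD·CC·AD·AD·CC·DB·AD·CC·AD·AD·AD·CC·AD·AD
    A ↦ AD
    B ↦ DB
    C ↦ AD
    D ↦ CC

A->AD, B->DB, C->AD, D->CC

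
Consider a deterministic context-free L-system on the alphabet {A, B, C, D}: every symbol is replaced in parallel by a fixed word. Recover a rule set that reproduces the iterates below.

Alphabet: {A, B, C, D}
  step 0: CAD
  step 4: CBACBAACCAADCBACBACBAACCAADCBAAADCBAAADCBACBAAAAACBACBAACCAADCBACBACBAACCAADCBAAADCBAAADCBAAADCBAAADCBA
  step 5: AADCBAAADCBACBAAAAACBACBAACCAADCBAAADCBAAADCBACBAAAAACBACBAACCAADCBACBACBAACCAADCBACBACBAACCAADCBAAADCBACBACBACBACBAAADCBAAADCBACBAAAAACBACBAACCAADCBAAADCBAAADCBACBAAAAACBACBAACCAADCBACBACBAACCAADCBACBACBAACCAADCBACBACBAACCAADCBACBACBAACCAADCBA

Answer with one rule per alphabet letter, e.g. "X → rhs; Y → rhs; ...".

A->CBA, B->D, C->AA, D->ACC

  step 4 ⇒ step 5: CBACBAACCAADCBACBACBAACCAADCBAAADCBAAADCBACBAAAAACBACBAACCAADCBACBACBAACCAADCBAAADCBAAADCBAAADCBAAADCBA ⇒ AA·D·CBA·AA·D·CBA·CBA·AA·AA·CBA·CBA·ACC·AA·D·CBA·AA·D·CBA·AA·D·CBA·CBA·AA·AA·CBA·CBA·ACC·AA·D·CBA·CBA·CBA·ACC·AA·D·CBA·CBA·CBA·ACC·AA·D·CBA·AA·D·CBA·CBA·CBA·CBA·CBA·AA·D·CBA·AA·D·CBA·CBA·AA·AA·CBA·CBA·ACC·AA·D·CBA·AA·D·CBA·AA·D·CBA·CBA·AA·AA·CBA·CBA·ACC·AA·D·CBA·CBA·CBA·ACC·AA·D·CBA·CBA·CBA·ACC·AA·D·CBA·CBA·CBA·ACC·AA·D·CBA·CBA·CBA·ACC·AA·D·CBA
    A ↦ CBA
    B ↦ D
    C ↦ AA
    D ↦ ACC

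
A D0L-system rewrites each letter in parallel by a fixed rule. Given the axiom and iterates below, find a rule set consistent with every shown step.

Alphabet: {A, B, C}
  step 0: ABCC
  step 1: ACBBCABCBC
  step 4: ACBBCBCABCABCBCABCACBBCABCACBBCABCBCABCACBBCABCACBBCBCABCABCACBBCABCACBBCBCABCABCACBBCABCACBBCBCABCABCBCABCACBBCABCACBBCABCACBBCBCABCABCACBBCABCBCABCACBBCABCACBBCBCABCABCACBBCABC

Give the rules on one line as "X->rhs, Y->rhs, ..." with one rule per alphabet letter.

A->ACB, B->BCA, C->BC

  step 0 ⇒ step 1: ABCC ⇒ ACB·BCA·BC·BC
    A ↦ ACB
    B ↦ BCA
    C ↦ BC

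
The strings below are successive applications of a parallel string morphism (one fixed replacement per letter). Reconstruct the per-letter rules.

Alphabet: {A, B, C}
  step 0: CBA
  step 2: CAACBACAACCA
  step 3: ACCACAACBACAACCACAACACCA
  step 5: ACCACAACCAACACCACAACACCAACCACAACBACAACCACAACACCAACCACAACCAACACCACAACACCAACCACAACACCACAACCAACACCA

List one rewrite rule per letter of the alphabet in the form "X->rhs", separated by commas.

  step 2 ⇒ step 3: CAACBACAACCA ⇒ AC·CA·CA·AC·BA·CA·AC·CA·CA·AC·AC·CA
    A ↦ CA
    B ↦ BA
    C ↦ AC

A->CA, B->BA, C->AC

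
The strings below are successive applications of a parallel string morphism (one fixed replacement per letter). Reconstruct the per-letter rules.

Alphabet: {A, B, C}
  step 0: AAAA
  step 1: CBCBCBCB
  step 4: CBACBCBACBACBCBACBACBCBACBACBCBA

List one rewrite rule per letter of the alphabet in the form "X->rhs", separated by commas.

  step 0 ⇒ step 1: AAAA ⇒ CB·CB·CB·CB
    A ↦ CB
    B ↦ A  (constrained at step 1)
    C ↦ CB  (constrained at step 1)

A->CB, B->A, C->CB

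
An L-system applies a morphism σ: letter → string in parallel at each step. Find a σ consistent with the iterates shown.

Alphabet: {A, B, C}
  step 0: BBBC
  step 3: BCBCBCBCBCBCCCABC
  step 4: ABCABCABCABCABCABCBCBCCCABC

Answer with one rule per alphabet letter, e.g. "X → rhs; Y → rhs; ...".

A->CC, B->A, C->BC

  step 3 ⇒ step 4: BCBCBCBCBCBCCCABC ⇒ A·BC·A·BC·A·BC·A·BC·A·BC·A·BC·BC·BC·CC·A·BC
    A ↦ CC
    B ↦ A
    C ↦ BC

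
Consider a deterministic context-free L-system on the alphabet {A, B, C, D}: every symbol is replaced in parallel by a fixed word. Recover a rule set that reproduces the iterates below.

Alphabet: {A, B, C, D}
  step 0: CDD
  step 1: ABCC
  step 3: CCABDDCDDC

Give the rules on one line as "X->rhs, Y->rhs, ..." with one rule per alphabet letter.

A->DD, B->C, C->AB, D->C

  step 0 ⇒ step 1: CDD ⇒ AB·C·C
    C ↦ AB
    D ↦ C
    A ↦ DD  (constrained at step 1)
    B ↦ C  (constrained at step 1)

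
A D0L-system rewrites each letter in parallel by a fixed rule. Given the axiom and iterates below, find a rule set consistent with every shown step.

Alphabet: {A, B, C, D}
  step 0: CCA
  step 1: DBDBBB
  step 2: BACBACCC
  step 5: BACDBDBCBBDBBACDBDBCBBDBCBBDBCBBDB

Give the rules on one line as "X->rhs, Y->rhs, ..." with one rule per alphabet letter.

A->BB, B->C, C->DB, D->BA

  step 1 ⇒ step 2: DBDBBB ⇒ BA·C·BA·C·C·C
    B ↦ C
    D ↦ BA
  step 0 ⇒ step 1: CCA ⇒ DB·DB·BB
    A ↦ BB
  step 0 ⇒ step 1: CCA ⇒ DB·DB·BB
    C ↦ DB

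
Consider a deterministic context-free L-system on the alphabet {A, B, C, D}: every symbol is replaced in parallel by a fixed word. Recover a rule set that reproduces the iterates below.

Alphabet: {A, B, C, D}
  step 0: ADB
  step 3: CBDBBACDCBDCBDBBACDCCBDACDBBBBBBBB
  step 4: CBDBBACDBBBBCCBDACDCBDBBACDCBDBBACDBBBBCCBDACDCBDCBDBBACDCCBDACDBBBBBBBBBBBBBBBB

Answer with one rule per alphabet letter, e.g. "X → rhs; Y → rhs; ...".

A->C, B->BB, C->CBD, D->ACD

  step 3 ⇒ step 4: CBDBBACDCBDCBDBBACDCCBDACDBBBBBBBB ⇒ CBD·BB·ACD·BB·BB·C·CBD·ACD·CBD·BB·ACD·CBD·BB·ACD·BB·BB·C·CBD·ACD·CBD·CBD·BB·ACD·C·CBD·ACD·BB·BB·BB·BB·BB·BB·BB·BB
    A ↦ C
    B ↦ BB
    C ↦ CBD
    D ↦ ACD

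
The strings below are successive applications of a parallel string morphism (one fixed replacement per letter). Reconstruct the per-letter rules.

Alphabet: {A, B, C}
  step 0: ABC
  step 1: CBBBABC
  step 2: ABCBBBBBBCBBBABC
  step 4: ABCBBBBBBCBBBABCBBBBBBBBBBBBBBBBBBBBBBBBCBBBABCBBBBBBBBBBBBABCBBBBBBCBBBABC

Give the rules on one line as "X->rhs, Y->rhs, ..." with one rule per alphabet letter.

A->CB, B->BB, C->ABC

  step 1 ⇒ step 2: CBBBABC ⇒ ABC·BB·BB·BB·CB·BB·ABC
    A ↦ CB
    B ↦ BB
    C ↦ ABC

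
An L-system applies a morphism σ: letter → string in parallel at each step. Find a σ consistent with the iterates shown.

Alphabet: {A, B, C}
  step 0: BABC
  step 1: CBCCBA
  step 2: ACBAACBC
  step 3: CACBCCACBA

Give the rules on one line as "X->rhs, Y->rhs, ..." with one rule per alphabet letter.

  step 2 ⇒ step 3: ACBAACBC ⇒ C·A·CB·C·C·A·CB·A
    A ↦ C
    B ↦ CB
    C ↦ A

A->C, B->CB, C->A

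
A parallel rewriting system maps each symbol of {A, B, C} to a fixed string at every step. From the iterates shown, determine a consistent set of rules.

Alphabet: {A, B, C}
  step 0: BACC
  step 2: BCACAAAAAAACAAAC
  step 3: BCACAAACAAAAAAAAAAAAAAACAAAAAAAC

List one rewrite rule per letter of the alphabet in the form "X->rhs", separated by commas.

  step 2 ⇒ step 3: BCACAAAAAAACAAAC ⇒ BC·AC·AA·AC·AA·AA·AA·AA·AA·AA·AA·AC·AA·AA·AA·AC
    A ↦ AA
    B ↦ BC
    C ↦ AC

A->AA, B->BC, C->AC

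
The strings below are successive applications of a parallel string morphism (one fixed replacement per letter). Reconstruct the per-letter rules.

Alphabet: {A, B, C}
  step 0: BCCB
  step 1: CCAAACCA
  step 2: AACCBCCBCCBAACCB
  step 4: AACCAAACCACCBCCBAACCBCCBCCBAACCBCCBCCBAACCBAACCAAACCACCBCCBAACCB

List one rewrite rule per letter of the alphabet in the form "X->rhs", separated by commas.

A->CCB, B->CCA, C->A

  step 1 ⇒ step 2: CCAAACCA ⇒ A·A·CCB·CCB·CCB·A·A·CCB
    A ↦ CCB
    C ↦ A
  step 0 ⇒ step 1: BCCB ⇒ CCA·A·A·CCA
    B ↦ CCA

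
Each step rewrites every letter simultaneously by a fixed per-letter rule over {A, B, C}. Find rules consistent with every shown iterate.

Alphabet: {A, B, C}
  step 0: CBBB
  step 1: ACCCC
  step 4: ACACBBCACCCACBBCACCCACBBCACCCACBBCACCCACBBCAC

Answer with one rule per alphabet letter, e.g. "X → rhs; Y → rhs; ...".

  step 0 ⇒ step 1: CBBB ⇒ AC·C·C·C
    B ↦ C
    C ↦ AC
    A ↦ BBC  (constrained at step 1)

A->BBC, B->C, C->AC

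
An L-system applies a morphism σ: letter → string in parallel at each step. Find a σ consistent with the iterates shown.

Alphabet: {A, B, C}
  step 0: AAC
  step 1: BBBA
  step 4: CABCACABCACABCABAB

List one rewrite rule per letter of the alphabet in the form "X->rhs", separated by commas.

A->B, B->CA, C->BA

  step 0 ⇒ step 1: AAC ⇒ B·B·BA
    A ↦ B
    C ↦ BA
    B ↦ CA  (constrained at step 1)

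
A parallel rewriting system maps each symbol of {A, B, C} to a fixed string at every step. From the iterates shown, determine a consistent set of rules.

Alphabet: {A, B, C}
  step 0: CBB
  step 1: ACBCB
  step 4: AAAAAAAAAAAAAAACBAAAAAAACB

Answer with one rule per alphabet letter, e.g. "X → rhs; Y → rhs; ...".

A->AA, B->CB, C->A

  step 0 ⇒ step 1: CBB ⇒ A·CB·CB
    B ↦ CB
    C ↦ A
    A ↦ AA  (constrained at step 1)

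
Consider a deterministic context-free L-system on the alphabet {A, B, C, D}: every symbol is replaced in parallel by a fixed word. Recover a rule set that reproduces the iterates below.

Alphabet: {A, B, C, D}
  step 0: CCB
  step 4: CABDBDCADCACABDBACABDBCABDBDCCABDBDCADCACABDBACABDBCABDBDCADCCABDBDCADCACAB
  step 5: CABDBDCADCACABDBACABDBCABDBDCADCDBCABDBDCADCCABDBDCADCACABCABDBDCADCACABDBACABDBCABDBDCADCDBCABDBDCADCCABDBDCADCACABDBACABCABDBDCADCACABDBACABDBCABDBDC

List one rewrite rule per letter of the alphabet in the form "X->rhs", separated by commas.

A->DB, B->DC, C->CAB, D->A

  step 4 ⇒ step 5: CABDBDCADCACABDBACABDBCABDBDCCABDBDCADCACABDBACABDBCABDBDCADCCABDBDCADCACAB ⇒ CAB·DB·DC·A·DC·A·CAB·DB·A·CAB·DB·CAB·DB·DC·A·DC·DB·CAB·DB·DC·A·DC·CAB·DB·DC·A·DC·A·CAB·CAB·DB·DC·A·DC·A·CAB·DB·A·CAB·DB·CAB·DB·DC·A·DC·DB·CAB·DB·DC·A·DC·CAB·DB·DC·A·DC·A·CAB·DB·A·CAB·CAB·DB·DC·A·DC·A·CAB·DB·A·CAB·DB·CAB·DB·DC
    A ↦ DB
    B ↦ DC
    C ↦ CAB
    D ↦ A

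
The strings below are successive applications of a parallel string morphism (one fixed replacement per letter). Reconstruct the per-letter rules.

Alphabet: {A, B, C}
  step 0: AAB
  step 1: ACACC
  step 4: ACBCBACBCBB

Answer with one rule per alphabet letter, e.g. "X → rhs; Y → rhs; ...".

A->AC, B->C, C->B

  step 0 ⇒ step 1: AAB ⇒ AC·AC·C
    A ↦ AC
    B ↦ C
    C ↦ B  (constrained at step 1)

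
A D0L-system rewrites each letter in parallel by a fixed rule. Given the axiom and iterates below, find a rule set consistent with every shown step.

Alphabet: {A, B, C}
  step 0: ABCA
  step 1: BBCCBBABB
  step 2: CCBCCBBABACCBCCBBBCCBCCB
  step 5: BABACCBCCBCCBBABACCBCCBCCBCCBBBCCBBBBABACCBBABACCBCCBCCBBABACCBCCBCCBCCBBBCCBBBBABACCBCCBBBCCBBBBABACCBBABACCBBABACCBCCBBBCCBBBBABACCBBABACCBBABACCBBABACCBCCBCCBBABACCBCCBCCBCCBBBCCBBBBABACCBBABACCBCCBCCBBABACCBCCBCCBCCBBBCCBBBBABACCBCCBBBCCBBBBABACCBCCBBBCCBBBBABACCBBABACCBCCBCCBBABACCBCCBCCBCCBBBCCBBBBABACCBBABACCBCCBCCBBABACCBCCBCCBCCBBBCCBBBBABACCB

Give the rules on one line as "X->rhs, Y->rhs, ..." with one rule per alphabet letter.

  step 1 ⇒ step 2: BBCCBBABB ⇒ CCB·CCB·BA·BA·CCB·CCB·BB·CCB·CCB
    A ↦ BB
    B ↦ CCB
    C ↦ BA

A->BB, B->CCB, C->BA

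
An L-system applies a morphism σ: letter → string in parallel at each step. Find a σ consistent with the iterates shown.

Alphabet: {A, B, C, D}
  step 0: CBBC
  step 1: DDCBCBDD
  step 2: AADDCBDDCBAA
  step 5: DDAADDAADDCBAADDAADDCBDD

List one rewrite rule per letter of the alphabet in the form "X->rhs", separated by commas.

A->D, B->CB, C->DD, D->A

  step 1 ⇒ step 2: DDCBCBDD ⇒ A·A·DD·CB·DD·CB·A·A
    B ↦ CB
    C ↦ DD
    D ↦ A
    A ↦ D  (constrained at step 2)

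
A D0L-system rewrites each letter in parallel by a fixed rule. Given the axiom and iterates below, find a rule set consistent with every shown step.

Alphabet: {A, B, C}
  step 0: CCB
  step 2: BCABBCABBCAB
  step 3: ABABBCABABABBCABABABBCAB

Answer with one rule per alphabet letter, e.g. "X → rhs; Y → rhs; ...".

A->BC, B->AB, C->AB

  step 2 ⇒ step 3: BCABBCABBCAB ⇒ AB·AB·BC·AB·AB·AB·BC·AB·AB·AB·BC·AB
    A ↦ BC
    B ↦ AB
    C ↦ AB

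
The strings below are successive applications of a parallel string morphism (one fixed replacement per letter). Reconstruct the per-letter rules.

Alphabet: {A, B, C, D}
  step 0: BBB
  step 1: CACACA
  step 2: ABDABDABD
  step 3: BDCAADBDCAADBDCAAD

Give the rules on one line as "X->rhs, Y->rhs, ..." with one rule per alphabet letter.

A->BD, B->CA, C->A, D->AD

  step 2 ⇒ step 3: ABDABDABD ⇒ BD·CA·AD·BD·CA·AD·BD·CA·AD
    A ↦ BD
    B ↦ CA
    D ↦ AD
  step 1 ⇒ step 2: CACACA ⇒ A·BD·A·BD·A·BD
    C ↦ A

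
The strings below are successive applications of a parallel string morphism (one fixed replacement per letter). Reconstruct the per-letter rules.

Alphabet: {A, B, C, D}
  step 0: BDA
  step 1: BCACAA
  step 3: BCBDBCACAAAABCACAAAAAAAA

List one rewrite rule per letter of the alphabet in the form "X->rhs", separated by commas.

  step 0 ⇒ step 1: BDA ⇒ BC·AC·AA
    A ↦ AA
    B ↦ BC
    D ↦ AC
    C ↦ BD  (constrained at step 1)

A->AA, B->BC, C->BD, D->AC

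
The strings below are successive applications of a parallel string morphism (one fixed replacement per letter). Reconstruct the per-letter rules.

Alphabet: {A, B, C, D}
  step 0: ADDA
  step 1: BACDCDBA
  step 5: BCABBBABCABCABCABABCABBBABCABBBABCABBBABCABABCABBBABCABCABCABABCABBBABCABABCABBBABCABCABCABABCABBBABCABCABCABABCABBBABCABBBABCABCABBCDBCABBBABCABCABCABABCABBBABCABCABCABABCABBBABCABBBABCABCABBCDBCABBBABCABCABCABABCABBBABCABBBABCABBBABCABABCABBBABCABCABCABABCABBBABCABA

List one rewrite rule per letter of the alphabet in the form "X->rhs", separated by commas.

  step 0 ⇒ step 1: ADDA ⇒ BA·CD·CD·BA
    A ↦ BA
    D ↦ CD
    B ↦ BCA  (constrained at step 1)
    C ↦ BB  (constrained at step 1)

A->BA, B->BCA, C->BB, D->CD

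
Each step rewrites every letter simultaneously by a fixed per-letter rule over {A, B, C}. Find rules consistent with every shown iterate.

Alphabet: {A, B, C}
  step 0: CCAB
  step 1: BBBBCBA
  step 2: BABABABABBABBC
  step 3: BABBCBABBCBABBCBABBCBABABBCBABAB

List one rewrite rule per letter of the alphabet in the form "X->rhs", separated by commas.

A->BBC, B->BA, C->B

  step 2 ⇒ step 3: BABABABABBABBC ⇒ BA·BBC·BA·BBC·BA·BBC·BA·BBC·BA·BA·BBC·BA·BA·B
    A ↦ BBC
    B ↦ BA
    C ↦ B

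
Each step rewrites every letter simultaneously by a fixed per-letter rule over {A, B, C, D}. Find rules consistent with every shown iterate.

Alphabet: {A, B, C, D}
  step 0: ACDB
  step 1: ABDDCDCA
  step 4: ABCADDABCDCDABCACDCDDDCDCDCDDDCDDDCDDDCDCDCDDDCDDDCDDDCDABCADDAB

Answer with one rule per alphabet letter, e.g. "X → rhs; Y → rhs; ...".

  step 0 ⇒ step 1: ACDB ⇒ AB·DD·CD·CA
    A ↦ AB
    B ↦ CA
    C ↦ DD
    D ↦ CD

A->AB, B->CA, C->DD, D->CD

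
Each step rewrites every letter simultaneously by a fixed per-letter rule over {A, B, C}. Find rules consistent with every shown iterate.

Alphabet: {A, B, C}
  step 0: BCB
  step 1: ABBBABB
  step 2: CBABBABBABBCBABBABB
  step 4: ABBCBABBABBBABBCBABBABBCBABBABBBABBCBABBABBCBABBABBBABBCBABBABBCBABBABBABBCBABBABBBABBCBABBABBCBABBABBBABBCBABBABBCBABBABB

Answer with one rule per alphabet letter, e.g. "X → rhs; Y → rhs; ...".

A->CB, B->ABB, C->B

  step 1 ⇒ step 2: ABBBABB ⇒ CB·ABB·ABB·ABB·CB·ABB·ABB
    A ↦ CB
    B ↦ ABB
  step 0 ⇒ step 1: BCB ⇒ ABB·B·ABB
    C ↦ B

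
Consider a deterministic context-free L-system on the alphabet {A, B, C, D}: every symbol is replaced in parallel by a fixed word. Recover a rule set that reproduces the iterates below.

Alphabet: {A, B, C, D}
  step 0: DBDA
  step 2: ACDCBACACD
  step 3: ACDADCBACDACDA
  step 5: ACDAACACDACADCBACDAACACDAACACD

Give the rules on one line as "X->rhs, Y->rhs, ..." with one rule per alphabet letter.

A->AC, B->CB, C->D, D->A

  step 2 ⇒ step 3: ACDCBACACD ⇒ AC·D·A·D·CB·AC·D·AC·D·A
    A ↦ AC
    B ↦ CB
    C ↦ D
    D ↦ A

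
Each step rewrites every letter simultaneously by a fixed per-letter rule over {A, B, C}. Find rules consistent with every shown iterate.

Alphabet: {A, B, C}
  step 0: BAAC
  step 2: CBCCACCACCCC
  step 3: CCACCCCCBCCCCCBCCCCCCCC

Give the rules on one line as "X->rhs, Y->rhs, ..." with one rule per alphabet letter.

  step 2 ⇒ step 3: CBCCACCACCCC ⇒ CC·A·CC·CC·CB·CC·CC·CB·CC·CC·CC·CC
    A ↦ CB
    B ↦ A
    C ↦ CC

A->CB, B->A, C->CC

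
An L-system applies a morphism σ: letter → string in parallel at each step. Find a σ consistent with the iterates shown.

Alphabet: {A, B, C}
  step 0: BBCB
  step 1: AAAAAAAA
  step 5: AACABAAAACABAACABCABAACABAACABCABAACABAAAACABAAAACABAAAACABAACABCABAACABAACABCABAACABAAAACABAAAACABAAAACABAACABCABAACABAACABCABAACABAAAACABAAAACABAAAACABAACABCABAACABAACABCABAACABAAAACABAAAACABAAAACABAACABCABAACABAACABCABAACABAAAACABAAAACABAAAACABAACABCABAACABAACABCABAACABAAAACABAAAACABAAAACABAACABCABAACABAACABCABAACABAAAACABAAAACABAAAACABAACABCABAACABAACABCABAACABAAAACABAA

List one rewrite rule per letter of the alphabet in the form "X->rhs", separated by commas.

A->CAB, B->AA, C->AA

  step 0 ⇒ step 1: BBCB ⇒ AA·AA·AA·AA
    B ↦ AA
    C ↦ AA
    A ↦ CAB  (constrained at step 1)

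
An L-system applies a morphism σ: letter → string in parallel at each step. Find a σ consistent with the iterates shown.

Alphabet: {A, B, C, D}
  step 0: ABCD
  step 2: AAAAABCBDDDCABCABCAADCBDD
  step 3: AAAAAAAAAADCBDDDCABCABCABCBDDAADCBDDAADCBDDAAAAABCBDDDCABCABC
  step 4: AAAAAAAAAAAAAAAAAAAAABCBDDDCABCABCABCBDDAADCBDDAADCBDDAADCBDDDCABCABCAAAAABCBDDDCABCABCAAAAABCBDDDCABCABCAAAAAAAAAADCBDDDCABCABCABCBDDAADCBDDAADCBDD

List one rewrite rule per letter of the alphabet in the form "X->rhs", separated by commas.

  step 3 ⇒ step 4: AAAAAAAAAADCBDDDCABCABCABCBDDAADCBDDAADCBDDAAAAABCBDDDCABCABC ⇒ AA·AA·AA·AA·AA·AA·AA·AA·AA·AA·ABC·BDD·DC·ABC·ABC·ABC·BDD·AA·DC·BDD·AA·DC·BDD·AA·DC·BDD·DC·ABC·ABC·AA·AA·ABC·BDD·DC·ABC·ABC·AA·AA·ABC·BDD·DC·ABC·ABC·AA·AA·AA·AA·AA·DC·BDD·DC·ABC·ABC·ABC·BDD·AA·DC·BDD·AA·DC·BDD
    A ↦ AA
    B ↦ DC
    C ↦ BDD
    D ↦ ABC

A->AA, B->DC, C->BDD, D->ABC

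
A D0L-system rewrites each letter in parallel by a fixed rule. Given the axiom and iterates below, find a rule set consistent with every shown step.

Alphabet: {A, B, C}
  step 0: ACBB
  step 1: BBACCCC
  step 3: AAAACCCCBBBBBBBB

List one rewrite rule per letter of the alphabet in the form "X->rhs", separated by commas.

A->BB, B->CC, C->A

  step 0 ⇒ step 1: ACBB ⇒ BB·A·CC·CC
    A ↦ BB
    B ↦ CC
    C ↦ A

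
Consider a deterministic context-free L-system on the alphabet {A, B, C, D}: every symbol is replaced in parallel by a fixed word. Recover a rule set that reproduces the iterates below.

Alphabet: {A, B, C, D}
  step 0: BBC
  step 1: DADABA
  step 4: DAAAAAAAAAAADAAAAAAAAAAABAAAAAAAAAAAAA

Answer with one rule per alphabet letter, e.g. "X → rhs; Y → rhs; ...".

  step 0 ⇒ step 1: BBC ⇒ DA·DA·BA
    B ↦ DA
    C ↦ BA
    A ↦ AA  (constrained at step 1)
    D ↦ C  (constrained at step 1)

A->AA, B->DA, C->BA, D->C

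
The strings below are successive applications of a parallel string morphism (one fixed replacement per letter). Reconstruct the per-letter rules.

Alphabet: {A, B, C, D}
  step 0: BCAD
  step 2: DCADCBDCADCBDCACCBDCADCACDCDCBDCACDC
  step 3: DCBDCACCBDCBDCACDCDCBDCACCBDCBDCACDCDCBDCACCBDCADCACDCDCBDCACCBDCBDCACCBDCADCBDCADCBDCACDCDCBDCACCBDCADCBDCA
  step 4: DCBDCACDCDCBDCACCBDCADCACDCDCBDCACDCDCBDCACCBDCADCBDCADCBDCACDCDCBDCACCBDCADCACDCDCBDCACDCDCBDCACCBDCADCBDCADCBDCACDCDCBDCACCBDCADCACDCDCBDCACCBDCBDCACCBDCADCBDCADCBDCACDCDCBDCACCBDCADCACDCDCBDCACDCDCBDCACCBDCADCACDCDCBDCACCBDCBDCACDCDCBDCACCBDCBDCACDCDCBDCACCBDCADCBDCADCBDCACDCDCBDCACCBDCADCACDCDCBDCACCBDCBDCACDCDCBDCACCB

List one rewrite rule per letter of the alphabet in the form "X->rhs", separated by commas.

A->CCB, B->CDC, C->DCA, D->DCB

  step 3 ⇒ step 4: DCBDCACCBDCBDCACDCDCBDCACCBDCBDCACDCDCBDCACCBDCADCACDCDCBDCACCBDCBDCACCBDCADCBDCADCBDCACDCDCBDCACCBDCADCBDCA ⇒ DCB·DCA·CDC·DCB·DCA·CCB·DCA·DCA·CDC·DCB·DCA·CDC·DCB·DCA·CCB·DCA·DCB·DCA·DCB·DCA·CDC·DCB·DCA·CCB·DCA·DCA·CDC·DCB·DCA·CDC·DCB·DCA·CCB·DCA·DCB·DCA·DCB·DCA·CDC·DCB·DCA·CCB·DCA·DCA·CDC·DCB·DCA·CCB·DCB·DCA·CCB·DCA·DCB·DCA·DCB·DCA·CDC·DCB·DCA·CCB·DCA·DCA·CDC·DCB·DCA·CDC·DCB·DCA·CCB·DCA·DCA·CDC·DCB·DCA·CCB·DCB·DCA·CDC·DCB·DCA·CCB·DCB·DCA·CDC·DCB·DCA·CCB·DCA·DCB·DCA·DCB·DCA·CDC·DCB·DCA·CCB·DCA·DCA·CDC·DCB·DCA·CCB·DCB·DCA·CDC·DCB·DCA·CCB
    A ↦ CCB
    B ↦ CDC
    C ↦ DCA
    D ↦ DCB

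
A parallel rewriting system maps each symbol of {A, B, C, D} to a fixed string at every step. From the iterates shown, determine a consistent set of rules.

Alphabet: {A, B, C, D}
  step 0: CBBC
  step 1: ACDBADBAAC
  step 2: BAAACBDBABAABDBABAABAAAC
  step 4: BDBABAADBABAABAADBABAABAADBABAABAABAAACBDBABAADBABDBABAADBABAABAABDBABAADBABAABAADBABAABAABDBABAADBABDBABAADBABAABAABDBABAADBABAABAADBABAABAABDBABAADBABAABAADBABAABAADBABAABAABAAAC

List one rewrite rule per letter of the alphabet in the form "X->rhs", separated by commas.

A->BAA, B->DBA, C->AC, D->B

  step 1 ⇒ step 2: ACDBADBAAC ⇒ BAA·AC·B·DBA·BAA·B·DBA·BAA·BAA·AC
    A ↦ BAA
    B ↦ DBA
    C ↦ AC
    D ↦ B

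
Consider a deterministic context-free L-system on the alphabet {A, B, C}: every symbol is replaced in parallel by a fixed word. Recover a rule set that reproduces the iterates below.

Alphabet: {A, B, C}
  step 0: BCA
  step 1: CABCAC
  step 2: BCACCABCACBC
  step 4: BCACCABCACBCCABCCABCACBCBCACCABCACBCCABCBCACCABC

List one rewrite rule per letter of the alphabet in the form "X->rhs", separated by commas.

A->AC, B->CA, C->BC

  step 1 ⇒ step 2: CABCAC ⇒ BC·AC·CA·BC·AC·BC
    A ↦ AC
    B ↦ CA
    C ↦ BC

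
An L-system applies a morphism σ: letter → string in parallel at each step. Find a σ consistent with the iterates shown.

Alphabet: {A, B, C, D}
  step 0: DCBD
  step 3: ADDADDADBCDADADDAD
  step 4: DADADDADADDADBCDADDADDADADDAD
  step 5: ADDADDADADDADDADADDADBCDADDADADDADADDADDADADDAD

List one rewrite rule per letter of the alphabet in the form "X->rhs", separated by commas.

  step 4 ⇒ step 5: DADADDADADDADBCDADDADDADADDAD ⇒ AD·D·AD·D·AD·AD·D·AD·D·AD·AD·D·AD·BC·D·AD·D·AD·AD·D·AD·AD·D·AD·D·AD·AD·D·AD
    A ↦ D
    B ↦ BC
    C ↦ D
    D ↦ AD

A->D, B->BC, C->D, D->AD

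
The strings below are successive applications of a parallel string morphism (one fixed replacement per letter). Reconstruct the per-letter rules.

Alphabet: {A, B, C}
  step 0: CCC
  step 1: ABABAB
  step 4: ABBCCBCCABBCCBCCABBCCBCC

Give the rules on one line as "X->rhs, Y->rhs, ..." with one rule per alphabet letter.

  step 0 ⇒ step 1: CCC ⇒ AB·AB·AB
    C ↦ AB
    A ↦ BC  (constrained at step 1)
    B ↦ C  (constrained at step 1)

A->BC, B->C, C->AB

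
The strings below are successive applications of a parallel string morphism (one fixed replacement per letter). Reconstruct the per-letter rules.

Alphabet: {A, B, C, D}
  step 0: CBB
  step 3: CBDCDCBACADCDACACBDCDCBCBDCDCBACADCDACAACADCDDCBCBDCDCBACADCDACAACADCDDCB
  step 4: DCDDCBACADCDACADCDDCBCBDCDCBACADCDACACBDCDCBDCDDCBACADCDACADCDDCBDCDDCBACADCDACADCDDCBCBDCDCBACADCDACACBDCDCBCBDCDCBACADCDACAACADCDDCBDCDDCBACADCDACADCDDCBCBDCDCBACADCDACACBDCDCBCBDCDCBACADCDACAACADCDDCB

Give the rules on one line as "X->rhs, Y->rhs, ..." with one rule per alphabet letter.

A->CB, B->DCB, C->DCD, D->ACA

  step 3 ⇒ step 4: CBDCDCBACADCDACACBDCDCBCBDCDCBACADCDACAACADCDDCBCBDCDCBACADCDACAACADCDDCB ⇒ DCD·DCB·ACA·DCD·ACA·DCD·DCB·CB·DCD·CB·ACA·DCD·ACA·CB·DCD·CB·DCD·DCB·ACA·DCD·ACA·DCD·DCB·DCD·DCB·ACA·DCD·ACA·DCD·DCB·CB·DCD·CB·ACA·DCD·ACA·CB·DCD·CB·CB·DCD·CB·ACA·DCD·ACA·ACA·DCD·DCB·DCD·DCB·ACA·DCD·ACA·DCD·DCB·CB·DCD·CB·ACA·DCD·ACA·CB·DCD·CB·CB·DCD·CB·ACA·DCD·ACA·ACA·DCD·DCB
    A ↦ CB
    B ↦ DCB
    C ↦ DCD
    D ↦ ACA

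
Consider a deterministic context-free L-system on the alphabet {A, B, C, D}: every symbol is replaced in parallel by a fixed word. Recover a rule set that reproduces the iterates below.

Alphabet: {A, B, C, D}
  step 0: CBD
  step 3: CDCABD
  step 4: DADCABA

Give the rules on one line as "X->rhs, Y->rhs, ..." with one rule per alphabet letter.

  step 3 ⇒ step 4: CDCABD ⇒ D·A·D·C·AB·A
    A ↦ C
    B ↦ AB
    C ↦ D
    D ↦ A

A->C, B->AB, C->D, D->A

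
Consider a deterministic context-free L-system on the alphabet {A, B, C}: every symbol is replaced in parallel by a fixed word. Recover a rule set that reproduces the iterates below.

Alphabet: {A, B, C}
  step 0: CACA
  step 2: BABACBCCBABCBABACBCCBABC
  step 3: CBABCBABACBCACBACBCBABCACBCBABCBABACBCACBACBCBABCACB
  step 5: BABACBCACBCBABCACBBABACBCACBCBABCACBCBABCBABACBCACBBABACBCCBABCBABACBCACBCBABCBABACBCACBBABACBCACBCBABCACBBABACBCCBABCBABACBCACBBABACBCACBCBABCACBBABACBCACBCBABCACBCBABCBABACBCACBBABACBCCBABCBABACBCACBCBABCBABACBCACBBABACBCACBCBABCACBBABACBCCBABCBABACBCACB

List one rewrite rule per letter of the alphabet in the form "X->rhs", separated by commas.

  step 2 ⇒ step 3: BABACBCCBABCBABACBCCBABC ⇒ C·BAB·C·BAB·ACB·C·ACB·ACB·C·BAB·C·ACB·C·BAB·C·BAB·ACB·C·ACB·ACB·C·BAB·C·ACB
    A ↦ BAB
    B ↦ C
    C ↦ ACB

A->BAB, B->C, C->ACB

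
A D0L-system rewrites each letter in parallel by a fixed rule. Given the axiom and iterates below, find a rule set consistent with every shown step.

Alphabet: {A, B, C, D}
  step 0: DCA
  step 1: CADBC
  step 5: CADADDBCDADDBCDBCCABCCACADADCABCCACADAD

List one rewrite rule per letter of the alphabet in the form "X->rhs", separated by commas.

  step 0 ⇒ step 1: DCA ⇒ CA·D·BC
    A ↦ BC
    C ↦ D
    D ↦ CA
    B ↦ DA  (constrained at step 1)

A->BC, B->DA, C->D, D->CA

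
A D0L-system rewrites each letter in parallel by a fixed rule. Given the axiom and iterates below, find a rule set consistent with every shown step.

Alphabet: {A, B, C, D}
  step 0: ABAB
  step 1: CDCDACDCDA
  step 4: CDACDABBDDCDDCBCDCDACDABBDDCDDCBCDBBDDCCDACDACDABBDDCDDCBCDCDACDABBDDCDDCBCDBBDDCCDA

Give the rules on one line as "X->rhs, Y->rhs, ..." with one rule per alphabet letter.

A->CD, B->CDA, C->DDC, D->B

  step 0 ⇒ step 1: ABAB ⇒ CD·CDA·CD·CDA
    A ↦ CD
    B ↦ CDA
    C ↦ DDC  (constrained at step 1)
    D ↦ B  (constrained at step 1)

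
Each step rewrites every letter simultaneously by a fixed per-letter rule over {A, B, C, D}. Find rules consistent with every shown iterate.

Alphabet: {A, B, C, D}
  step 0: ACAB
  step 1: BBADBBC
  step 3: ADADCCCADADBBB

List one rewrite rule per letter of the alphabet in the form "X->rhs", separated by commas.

  step 0 ⇒ step 1: ACAB ⇒ BB·AD·BB·C
    A ↦ BB
    B ↦ C
    C ↦ AD
    D ↦ B  (constrained at step 1)

A->BB, B->C, C->AD, D->B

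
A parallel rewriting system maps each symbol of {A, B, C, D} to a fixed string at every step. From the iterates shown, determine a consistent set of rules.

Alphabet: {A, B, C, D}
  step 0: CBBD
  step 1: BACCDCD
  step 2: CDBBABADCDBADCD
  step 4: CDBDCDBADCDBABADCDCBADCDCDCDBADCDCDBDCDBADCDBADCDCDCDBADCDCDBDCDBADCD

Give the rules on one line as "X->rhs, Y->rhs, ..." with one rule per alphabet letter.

A->DB, B->C, C->BA, D->DCD

  step 1 ⇒ step 2: BACCDCD ⇒ C·DB·BA·BA·DCD·BA·DCD
    A ↦ DB
    B ↦ C
    C ↦ BA
    D ↦ DCD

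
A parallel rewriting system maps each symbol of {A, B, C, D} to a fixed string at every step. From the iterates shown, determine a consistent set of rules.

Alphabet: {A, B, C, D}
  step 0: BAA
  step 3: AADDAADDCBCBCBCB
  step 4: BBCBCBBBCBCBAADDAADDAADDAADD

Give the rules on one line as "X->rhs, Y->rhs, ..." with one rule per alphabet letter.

  step 3 ⇒ step 4: AADDAADDCBCBCBCB ⇒ B·B·CB·CB·B·B·CB·CB·AA·DD·AA·DD·AA·DD·AA·DD
    A ↦ B
    B ↦ DD
    C ↦ AA
    D ↦ CB

A->B, B->DD, C->AA, D->CB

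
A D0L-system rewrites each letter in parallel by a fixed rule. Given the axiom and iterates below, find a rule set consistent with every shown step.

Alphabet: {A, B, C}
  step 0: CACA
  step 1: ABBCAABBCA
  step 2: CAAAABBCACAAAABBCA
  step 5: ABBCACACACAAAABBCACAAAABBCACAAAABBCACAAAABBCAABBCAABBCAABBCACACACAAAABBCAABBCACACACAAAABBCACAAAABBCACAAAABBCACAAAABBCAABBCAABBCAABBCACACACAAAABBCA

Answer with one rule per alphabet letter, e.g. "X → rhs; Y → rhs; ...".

  step 1 ⇒ step 2: ABBCAABBCA ⇒ CA·A·A·ABB·CA·CA·A·A·ABB·CA
    A ↦ CA
    B ↦ A
    C ↦ ABB

A->CA, B->A, C->ABB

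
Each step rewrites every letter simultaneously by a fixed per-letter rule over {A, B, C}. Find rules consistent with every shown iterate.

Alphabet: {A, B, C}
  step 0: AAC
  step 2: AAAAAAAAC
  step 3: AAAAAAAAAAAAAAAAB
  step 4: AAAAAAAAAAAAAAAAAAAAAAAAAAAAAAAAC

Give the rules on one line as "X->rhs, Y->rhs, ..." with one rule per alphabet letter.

A->AA, B->C, C->B

  step 3 ⇒ step 4: AAAAAAAAAAAAAAAAB ⇒ AA·AA·AA·AA·AA·AA·AA·AA·AA·AA·AA·AA·AA·AA·AA·AA·C
    A ↦ AA
    B ↦ C
  step 2 ⇒ step 3: AAAAAAAAC ⇒ AA·AA·AA·AA·AA·AA·AA·AA·B
    C ↦ B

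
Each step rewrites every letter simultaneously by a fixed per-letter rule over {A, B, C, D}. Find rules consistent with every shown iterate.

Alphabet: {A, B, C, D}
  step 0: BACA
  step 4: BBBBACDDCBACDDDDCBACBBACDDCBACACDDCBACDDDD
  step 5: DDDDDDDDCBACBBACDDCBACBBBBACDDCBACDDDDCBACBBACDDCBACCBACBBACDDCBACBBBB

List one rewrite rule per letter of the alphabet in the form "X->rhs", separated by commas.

  step 4 ⇒ step 5: BBBBACDDCBACDDDDCBACBBACDDCBACACDDCBACDDDD ⇒ DD·DD·DD·DD·CB·AC·B·B·AC·DD·CB·AC·B·B·B·B·AC·DD·CB·AC·DD·DD·CB·AC·B·B·AC·DD·CB·AC·CB·AC·B·B·AC·DD·CB·AC·B·B·B·B
    A ↦ CB
    B ↦ DD
    C ↦ AC
    D ↦ B

A->CB, B->DD, C->AC, D->B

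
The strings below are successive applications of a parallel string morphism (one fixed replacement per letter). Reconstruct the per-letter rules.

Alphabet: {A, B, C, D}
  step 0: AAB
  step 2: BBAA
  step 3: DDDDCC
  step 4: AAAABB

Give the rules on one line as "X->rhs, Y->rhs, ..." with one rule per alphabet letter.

  step 3 ⇒ step 4: DDDDCC ⇒ A·A·A·A·B·B
    C ↦ B
    D ↦ A
  step 2 ⇒ step 3: BBAA ⇒ DD·DD·C·C
    A ↦ C
  step 2 ⇒ step 3: BBAA ⇒ DD·DD·C·C
    B ↦ DD

A->C, B->DD, C->B, D->A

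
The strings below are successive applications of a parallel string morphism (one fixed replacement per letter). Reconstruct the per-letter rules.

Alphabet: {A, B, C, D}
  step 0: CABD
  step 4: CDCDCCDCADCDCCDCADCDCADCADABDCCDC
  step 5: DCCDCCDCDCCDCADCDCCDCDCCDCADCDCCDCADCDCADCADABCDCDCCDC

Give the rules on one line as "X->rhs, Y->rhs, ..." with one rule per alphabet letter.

A->AD, B->AB, C->DC, D->C

  step 4 ⇒ step 5: CDCDCCDCADCDCCDCADCDCADCADABDCCDC ⇒ DC·C·DC·C·DC·DC·C·DC·AD·C·DC·C·DC·DC·C·DC·AD·C·DC·C·DC·AD·C·DC·AD·C·AD·AB·C·DC·DC·C·DC
    A ↦ AD
    B ↦ AB
    C ↦ DC
    D ↦ C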